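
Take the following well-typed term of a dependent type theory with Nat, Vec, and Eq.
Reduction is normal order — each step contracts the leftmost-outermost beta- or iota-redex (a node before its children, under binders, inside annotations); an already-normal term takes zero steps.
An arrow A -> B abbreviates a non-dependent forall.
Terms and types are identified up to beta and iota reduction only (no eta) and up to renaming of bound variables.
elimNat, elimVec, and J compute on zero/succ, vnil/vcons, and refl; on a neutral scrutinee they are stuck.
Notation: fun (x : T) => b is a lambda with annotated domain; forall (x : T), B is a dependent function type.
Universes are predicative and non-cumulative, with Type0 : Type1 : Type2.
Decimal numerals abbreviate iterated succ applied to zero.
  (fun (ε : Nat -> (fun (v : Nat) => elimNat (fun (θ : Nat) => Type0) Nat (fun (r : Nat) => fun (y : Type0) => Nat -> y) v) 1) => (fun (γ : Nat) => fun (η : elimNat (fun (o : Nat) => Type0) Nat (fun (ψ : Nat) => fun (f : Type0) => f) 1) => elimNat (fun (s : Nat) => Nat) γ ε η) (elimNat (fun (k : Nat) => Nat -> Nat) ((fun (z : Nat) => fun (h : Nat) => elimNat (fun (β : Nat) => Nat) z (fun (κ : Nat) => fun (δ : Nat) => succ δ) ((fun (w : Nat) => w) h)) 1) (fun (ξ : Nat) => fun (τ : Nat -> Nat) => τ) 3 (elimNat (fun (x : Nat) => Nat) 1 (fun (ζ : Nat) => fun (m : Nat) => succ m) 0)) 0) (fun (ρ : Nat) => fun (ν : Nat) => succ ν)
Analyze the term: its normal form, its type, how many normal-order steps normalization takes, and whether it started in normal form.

resulting normal form:
  2
type:
  Nat
steps to reach normal form (normal order): 22
started in normal form: no
first redex: a beta-redex


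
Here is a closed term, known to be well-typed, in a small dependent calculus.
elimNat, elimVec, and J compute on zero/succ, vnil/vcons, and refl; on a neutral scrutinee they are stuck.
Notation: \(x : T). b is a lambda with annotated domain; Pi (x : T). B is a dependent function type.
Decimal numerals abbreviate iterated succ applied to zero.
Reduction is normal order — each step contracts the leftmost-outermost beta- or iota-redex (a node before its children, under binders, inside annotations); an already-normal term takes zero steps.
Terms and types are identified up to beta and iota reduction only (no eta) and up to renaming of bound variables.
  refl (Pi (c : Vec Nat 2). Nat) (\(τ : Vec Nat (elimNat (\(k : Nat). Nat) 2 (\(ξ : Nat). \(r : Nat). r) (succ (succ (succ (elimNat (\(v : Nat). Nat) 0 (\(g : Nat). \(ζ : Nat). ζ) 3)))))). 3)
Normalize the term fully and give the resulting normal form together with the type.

resulting normal form:
  refl (Pi (c : Vec Nat 2). Nat) (\(τ : Vec Nat 2). 3)
type:
  Eq (Pi (c : Vec Nat 2). Nat) (\(τ : Vec Nat 2). 3) (\(k : Vec Nat 2). 3)


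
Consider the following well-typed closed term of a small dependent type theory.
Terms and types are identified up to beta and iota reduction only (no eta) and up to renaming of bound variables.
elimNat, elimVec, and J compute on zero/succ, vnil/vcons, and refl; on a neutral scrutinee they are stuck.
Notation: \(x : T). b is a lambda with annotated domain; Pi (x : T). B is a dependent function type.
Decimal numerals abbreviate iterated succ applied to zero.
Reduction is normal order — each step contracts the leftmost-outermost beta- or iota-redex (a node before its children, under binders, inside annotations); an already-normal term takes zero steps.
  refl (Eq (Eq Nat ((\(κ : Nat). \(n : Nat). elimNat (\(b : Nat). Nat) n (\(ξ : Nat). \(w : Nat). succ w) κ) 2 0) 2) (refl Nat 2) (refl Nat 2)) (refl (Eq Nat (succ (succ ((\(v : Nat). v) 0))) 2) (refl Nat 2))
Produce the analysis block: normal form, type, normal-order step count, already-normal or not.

normal form:
  refl (Eq (Eq Nat 2 2) (refl Nat 2) (refl Nat 2)) (refl (Eq Nat 2 2) (refl Nat 2))
the term's type:
  Eq (Eq (Eq Nat 2 2) (refl Nat 2) (refl Nat 2)) (refl (Eq Nat 2 2) (refl Nat 2)) (refl (Eq Nat 2 2) (refl Nat 2))
reduction steps (normal order): 10
started in normal form: no
first redex: a beta-redex


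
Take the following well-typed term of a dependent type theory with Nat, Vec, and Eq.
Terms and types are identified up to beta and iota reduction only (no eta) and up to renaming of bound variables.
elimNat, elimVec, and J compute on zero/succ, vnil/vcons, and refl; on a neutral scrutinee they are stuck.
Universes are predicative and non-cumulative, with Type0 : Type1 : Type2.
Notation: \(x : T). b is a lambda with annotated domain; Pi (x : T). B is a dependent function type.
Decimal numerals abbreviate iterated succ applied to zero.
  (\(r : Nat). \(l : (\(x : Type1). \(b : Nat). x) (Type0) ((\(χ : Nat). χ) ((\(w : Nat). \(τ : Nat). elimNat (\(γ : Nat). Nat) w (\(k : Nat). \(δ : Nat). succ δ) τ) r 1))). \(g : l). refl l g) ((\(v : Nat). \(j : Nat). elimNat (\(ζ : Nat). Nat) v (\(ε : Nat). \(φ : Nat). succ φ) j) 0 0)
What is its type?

type:
  Pi (r : Type0). Pi (l : r). Eq r l l


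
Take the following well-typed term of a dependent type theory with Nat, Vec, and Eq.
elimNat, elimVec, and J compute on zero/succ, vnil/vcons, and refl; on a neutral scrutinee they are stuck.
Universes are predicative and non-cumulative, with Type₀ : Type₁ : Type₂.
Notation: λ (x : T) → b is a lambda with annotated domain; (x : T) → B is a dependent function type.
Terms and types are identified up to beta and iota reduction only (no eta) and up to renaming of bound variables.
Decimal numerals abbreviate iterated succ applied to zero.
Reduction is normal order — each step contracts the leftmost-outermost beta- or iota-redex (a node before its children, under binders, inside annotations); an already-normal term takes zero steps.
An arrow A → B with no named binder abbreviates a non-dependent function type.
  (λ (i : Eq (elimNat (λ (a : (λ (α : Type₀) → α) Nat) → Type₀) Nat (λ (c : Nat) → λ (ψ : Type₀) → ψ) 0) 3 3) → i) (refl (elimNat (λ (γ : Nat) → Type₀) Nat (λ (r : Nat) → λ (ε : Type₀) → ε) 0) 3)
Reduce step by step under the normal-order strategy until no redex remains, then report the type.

normal-order reduction:
  (λ (i : Eq (elimNat (λ (a : (λ (α : Type₀) → α) Nat) → Type₀) Nat (λ (c : Nat) → λ (ψ : Type₀) → ψ) 0) 3 3) → i) (refl (elimNat (λ (γ : Nat) → Type₀) Nat (λ (r : Nat) → λ (ε : Type₀) → ε) 0) 3)
  ~> refl (elimNat (λ (i : Nat) → Type₀) Nat (λ (a : Nat) → λ (α : Type₀) → α) 0) 3
  ~> refl Nat 3
type:
  Eq Nat 3 3


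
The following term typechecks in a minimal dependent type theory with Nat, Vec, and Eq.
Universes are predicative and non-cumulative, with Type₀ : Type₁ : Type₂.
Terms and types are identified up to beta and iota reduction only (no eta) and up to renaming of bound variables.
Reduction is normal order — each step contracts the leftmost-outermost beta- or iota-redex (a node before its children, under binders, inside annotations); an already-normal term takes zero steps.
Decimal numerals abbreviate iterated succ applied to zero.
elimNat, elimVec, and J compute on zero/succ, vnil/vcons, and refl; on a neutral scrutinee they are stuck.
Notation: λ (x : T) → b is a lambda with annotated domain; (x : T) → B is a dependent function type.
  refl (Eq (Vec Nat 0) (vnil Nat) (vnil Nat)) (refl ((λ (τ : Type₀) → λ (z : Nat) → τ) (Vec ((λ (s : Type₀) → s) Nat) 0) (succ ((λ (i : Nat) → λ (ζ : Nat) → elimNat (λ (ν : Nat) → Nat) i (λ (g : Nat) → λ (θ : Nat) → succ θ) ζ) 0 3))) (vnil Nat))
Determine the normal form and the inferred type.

reduced normal form:
  refl (Eq (Vec Nat 0) (vnil Nat) (vnil Nat)) (refl (Vec Nat 0) (vnil Nat))
the term's type:
  Eq (Eq (Vec Nat 0) (vnil Nat) (vnil Nat)) (refl (Vec Nat 0) (vnil Nat)) (refl (Vec Nat 0) (vnil Nat))
observation: the term reaches its normal form after 3 normal-order steps.


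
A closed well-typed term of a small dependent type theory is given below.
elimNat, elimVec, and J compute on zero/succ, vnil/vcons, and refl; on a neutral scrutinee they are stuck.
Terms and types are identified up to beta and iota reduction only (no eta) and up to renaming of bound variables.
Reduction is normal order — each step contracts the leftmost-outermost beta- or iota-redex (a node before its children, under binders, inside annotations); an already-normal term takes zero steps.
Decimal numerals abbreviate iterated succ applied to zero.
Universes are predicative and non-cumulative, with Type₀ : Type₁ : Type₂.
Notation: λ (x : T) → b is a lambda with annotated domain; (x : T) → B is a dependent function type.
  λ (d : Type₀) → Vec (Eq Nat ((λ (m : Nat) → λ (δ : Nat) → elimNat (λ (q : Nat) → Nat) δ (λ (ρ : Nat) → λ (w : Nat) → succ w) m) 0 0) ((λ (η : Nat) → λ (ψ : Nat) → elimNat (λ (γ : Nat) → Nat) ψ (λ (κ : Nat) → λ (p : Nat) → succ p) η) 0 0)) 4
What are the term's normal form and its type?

normal form:
  λ (d : Type₀) → Vec (Eq Nat 0 0) 4
inferred type:
  (d : Type₀) → Type₀


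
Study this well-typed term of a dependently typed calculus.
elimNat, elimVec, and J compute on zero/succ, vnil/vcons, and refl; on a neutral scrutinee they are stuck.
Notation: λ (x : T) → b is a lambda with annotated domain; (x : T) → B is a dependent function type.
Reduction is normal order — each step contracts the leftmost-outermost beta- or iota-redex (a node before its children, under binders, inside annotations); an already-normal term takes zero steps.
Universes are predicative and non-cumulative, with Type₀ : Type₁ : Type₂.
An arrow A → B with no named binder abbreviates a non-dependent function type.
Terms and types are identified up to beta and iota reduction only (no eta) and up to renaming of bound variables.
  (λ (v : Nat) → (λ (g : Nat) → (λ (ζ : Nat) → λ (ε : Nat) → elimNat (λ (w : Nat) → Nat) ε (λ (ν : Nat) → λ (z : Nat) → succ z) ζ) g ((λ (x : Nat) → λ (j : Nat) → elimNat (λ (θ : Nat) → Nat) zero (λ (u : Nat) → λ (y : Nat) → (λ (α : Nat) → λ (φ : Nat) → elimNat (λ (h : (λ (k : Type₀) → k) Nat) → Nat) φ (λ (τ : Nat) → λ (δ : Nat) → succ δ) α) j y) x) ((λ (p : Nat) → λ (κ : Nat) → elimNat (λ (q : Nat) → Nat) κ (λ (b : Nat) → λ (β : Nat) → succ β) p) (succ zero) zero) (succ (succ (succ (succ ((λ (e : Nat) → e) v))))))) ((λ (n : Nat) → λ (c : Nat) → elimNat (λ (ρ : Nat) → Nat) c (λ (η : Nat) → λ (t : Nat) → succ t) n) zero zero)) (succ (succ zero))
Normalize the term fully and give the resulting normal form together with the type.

resulting normal form:
  succ (succ (succ (succ (succ (succ zero)))))
the term's type:
  Nat


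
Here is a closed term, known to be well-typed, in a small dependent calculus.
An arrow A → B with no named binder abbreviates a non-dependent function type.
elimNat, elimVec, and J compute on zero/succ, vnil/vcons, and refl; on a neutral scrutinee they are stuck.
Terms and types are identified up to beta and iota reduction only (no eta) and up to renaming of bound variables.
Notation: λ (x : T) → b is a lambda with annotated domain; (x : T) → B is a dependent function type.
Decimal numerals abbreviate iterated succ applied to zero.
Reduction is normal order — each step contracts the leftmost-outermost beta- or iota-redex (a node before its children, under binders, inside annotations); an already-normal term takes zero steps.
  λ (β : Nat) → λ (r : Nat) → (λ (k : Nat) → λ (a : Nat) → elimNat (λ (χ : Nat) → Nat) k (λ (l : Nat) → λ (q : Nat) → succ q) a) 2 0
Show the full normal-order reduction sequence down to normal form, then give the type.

normal-order reduction sequence:
  λ (β : Nat) → λ (r : Nat) → (λ (k : Nat) → λ (a : Nat) → elimNat (λ (χ : Nat) → Nat) k (λ (l : Nat) → λ (q : Nat) → succ q) a) 2 0
  ~> λ (β : Nat) → λ (r : Nat) → (λ (k : Nat) → elimNat (λ (a : Nat) → Nat) 2 (λ (χ : Nat) → λ (l : Nat) → succ l) k) 0
  ~> λ (β : Nat) → λ (r : Nat) → elimNat (λ (k : Nat) → Nat) 2 (λ (a : Nat) → λ (χ : Nat) → succ χ) 0
  ~> λ (β : Nat) → λ (r : Nat) → 2
inferred type:
  Nat → Nat → Nat


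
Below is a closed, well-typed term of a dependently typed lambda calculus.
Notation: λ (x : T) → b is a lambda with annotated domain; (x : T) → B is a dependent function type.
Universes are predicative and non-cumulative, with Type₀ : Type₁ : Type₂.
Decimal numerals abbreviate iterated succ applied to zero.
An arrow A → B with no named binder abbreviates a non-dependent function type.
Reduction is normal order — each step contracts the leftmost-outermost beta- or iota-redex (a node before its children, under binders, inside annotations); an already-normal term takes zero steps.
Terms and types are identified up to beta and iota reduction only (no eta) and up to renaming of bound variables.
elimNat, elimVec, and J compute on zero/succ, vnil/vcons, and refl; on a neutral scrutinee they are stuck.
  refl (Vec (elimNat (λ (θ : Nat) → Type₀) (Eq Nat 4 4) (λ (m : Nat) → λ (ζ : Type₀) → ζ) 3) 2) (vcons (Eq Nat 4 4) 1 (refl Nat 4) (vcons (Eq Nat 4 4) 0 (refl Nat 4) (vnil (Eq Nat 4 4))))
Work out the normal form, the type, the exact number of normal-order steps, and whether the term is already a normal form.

resulting normal form:
  refl (Vec (Eq Nat 4 4) 2) (vcons (Eq Nat 4 4) 1 (refl Nat 4) (vcons (Eq Nat 4 4) 0 (refl Nat 4) (vnil (Eq Nat 4 4))))
inferred type:
  Eq (Vec (Eq Nat 4 4) 2) (vcons (Eq Nat 4 4) 1 (refl Nat 4) (vcons (Eq Nat 4 4) 0 (refl Nat 4) (vnil (Eq Nat 4 4)))) (vcons (Eq Nat 4 4) 1 (refl Nat 4) (vcons (Eq Nat 4 4) 0 (refl Nat 4) (vnil (Eq Nat 4 4))))
steps to reach normal form (normal order): 10
started in normal form: no
first redex: an elimNat iota-redex


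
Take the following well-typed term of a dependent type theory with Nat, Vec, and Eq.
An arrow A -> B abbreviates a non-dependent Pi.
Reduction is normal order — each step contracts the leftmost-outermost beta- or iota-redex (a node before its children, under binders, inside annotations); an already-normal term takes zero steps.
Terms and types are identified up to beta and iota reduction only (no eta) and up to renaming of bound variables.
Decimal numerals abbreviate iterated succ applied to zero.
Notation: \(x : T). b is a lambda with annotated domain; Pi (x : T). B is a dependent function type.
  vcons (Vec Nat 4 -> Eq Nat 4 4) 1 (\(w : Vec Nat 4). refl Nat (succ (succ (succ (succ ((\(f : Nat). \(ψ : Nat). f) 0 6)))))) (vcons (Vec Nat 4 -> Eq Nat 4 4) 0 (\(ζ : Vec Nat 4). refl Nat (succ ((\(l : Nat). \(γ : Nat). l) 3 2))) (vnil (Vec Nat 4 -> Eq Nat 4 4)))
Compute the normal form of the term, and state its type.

reduced normal form:
  vcons (Vec Nat 4 -> Eq Nat 4 4) 1 (\(w : Vec Nat 4). refl Nat 4) (vcons (Vec Nat 4 -> Eq Nat 4 4) 0 (\(f : Vec Nat 4). refl Nat 4) (vnil (Vec Nat 4 -> Eq Nat 4 4)))
inferred type:
  Vec (Vec Nat 4 -> Eq Nat 4 4) 2


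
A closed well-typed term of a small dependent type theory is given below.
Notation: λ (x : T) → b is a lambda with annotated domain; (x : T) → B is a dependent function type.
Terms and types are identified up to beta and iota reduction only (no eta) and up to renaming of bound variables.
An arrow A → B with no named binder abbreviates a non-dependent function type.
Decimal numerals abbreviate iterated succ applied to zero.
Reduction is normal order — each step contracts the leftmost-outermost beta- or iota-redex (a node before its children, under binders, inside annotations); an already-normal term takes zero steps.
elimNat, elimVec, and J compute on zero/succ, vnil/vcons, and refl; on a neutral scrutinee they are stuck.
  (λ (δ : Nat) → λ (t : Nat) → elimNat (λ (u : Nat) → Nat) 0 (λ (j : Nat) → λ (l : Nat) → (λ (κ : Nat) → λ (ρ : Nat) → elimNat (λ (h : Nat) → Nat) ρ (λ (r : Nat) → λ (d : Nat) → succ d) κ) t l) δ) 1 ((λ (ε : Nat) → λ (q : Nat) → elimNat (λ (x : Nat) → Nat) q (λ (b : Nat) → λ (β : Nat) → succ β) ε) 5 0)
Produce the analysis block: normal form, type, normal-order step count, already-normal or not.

resulting normal form:
  5
inferred type:
  Nat
normal-order step count: 42
already normal: no
first redex: a beta-redex


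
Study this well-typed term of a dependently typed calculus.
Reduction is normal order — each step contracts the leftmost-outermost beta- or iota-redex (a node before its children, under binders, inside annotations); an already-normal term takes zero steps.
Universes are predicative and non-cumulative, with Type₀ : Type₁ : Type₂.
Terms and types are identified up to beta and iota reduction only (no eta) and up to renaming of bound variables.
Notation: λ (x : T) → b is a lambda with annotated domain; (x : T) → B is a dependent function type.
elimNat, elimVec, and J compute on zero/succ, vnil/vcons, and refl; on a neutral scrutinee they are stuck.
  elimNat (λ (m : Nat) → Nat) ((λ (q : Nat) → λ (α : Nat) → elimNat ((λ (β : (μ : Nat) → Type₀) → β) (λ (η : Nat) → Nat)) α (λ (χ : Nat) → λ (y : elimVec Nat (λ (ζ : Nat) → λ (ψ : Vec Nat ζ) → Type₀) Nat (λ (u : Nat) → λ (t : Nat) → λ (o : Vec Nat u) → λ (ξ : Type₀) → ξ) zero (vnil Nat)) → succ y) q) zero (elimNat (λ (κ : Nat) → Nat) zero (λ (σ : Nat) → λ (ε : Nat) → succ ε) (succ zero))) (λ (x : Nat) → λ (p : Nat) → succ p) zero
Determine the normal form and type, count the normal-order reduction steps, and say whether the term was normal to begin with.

normal form:
  succ zero
inferred type:
  Nat
normal-order step count: 8
started in normal form: no
first redex: an elimNat iota-redex


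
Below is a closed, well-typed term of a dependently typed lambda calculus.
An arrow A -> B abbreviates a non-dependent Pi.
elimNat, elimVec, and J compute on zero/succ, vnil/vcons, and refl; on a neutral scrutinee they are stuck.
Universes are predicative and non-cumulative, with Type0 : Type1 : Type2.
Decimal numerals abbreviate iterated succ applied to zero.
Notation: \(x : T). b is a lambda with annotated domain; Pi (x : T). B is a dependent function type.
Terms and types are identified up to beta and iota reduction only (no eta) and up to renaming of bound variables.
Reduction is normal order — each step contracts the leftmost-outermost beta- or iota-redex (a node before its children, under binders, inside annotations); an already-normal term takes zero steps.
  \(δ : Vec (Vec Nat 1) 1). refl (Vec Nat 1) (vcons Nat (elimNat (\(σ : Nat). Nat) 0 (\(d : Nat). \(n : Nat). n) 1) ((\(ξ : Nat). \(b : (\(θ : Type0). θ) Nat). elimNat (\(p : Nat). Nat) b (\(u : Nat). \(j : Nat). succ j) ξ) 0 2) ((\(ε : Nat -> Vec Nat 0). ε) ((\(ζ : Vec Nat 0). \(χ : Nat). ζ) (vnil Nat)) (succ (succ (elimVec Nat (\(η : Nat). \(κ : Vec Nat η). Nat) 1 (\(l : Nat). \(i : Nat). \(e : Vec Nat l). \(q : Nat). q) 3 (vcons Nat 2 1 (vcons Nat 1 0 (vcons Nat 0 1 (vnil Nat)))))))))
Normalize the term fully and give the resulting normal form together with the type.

reduced normal form:
  \(δ : Vec (Vec Nat 1) 1). refl (Vec Nat 1) (vcons Nat 0 2 (vnil Nat))
type:
  Vec (Vec Nat 1) 1 -> Eq (Vec Nat 1) (vcons Nat 0 2 (vnil Nat)) (vcons Nat 0 2 (vnil Nat))
observation: contracting an elimNat iota-redex first, the term normalizes in 10 steps.


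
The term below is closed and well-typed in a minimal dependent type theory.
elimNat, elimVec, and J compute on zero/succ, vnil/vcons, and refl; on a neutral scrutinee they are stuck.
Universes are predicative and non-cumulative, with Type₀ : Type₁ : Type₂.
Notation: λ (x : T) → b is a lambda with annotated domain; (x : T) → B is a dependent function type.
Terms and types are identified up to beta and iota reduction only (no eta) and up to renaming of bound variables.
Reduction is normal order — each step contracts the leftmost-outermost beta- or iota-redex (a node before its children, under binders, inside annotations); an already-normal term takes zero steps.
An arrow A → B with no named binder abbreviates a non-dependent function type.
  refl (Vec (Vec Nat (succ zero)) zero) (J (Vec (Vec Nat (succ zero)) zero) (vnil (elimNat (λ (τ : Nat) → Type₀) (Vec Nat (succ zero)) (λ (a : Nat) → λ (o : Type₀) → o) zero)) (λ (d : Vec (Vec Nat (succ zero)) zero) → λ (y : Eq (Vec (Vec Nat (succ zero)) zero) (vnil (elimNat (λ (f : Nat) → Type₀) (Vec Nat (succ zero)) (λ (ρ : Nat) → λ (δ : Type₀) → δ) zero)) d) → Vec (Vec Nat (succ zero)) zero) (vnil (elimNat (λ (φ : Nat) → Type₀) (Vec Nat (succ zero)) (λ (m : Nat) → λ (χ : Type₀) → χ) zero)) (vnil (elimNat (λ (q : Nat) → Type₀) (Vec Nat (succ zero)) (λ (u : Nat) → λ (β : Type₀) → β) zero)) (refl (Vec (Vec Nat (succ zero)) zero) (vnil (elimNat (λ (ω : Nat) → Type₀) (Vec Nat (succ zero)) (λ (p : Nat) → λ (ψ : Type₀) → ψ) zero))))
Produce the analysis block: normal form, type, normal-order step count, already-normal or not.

reduced normal form:
  refl (Vec (Vec Nat (succ zero)) zero) (vnil (Vec Nat (succ zero)))
the term's type:
  Eq (Vec (Vec Nat (succ zero)) zero) (vnil (Vec Nat (succ zero))) (vnil (Vec Nat (succ zero)))
reduction steps (normal order): 2
started in normal form: no
first contracted redex: a J iota-redex


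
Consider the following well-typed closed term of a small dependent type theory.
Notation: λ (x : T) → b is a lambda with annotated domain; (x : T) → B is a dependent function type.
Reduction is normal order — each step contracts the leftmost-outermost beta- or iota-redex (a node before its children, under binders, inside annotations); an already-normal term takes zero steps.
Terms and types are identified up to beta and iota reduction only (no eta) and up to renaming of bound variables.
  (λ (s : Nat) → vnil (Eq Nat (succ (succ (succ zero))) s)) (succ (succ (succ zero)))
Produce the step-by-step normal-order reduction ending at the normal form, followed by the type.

reduction (normal order):
  (λ (s : Nat) → vnil (Eq Nat (succ (succ (succ zero))) s)) (succ (succ (succ zero)))
  ~> vnil (Eq Nat (succ (succ (succ zero))) (succ (succ (succ zero))))
the term's type:
  Vec (Eq Nat (succ (succ (succ zero))) (succ (succ (succ zero)))) zero


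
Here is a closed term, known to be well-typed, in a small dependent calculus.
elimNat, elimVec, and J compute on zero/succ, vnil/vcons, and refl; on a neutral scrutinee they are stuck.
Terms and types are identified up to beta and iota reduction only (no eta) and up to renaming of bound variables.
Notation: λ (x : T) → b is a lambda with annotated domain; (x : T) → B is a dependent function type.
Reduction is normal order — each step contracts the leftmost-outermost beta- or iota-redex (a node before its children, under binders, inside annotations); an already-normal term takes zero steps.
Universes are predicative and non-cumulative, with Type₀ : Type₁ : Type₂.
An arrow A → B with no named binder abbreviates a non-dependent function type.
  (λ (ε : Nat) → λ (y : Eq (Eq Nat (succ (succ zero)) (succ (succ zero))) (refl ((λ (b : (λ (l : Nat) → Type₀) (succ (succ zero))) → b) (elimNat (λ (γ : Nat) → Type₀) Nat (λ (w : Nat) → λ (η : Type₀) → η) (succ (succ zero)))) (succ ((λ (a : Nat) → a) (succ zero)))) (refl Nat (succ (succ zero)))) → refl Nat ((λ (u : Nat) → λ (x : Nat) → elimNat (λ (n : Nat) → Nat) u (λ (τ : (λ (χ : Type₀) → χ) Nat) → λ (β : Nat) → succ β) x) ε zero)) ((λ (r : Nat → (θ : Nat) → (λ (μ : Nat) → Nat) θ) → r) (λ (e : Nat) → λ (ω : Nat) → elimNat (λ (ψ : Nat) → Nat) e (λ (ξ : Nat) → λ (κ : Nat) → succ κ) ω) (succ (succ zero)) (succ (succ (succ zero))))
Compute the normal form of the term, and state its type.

normal form:
  λ (ε : Eq (Eq Nat (succ (succ zero)) (succ (succ zero))) (refl Nat (succ (succ zero))) (refl Nat (succ (succ zero)))) → refl Nat (succ (succ (succ (succ (succ zero)))))
inferred type:
  Eq (Eq Nat (succ (succ zero)) (succ (succ zero))) (refl Nat (succ (succ zero))) (refl Nat (succ (succ zero))) → Eq Nat (succ (succ (succ (succ (succ zero))))) (succ (succ (succ (succ (succ zero)))))
observation: reduction starts at a beta-redex, and 26 normal-order steps reach the normal form.


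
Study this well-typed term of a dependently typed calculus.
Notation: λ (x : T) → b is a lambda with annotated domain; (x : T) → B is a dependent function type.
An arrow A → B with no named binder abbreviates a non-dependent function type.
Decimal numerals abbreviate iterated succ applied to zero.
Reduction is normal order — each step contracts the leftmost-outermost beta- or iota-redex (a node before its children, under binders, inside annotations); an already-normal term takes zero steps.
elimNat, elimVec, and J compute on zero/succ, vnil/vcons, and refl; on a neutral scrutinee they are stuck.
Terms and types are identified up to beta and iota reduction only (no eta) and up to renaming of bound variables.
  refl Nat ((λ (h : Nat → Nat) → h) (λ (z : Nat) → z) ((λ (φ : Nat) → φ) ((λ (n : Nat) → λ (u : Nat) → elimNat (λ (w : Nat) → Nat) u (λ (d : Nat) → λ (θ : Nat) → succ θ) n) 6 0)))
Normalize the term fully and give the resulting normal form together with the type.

resulting normal form:
  refl Nat 6
the term's type:
  Eq Nat 6 6


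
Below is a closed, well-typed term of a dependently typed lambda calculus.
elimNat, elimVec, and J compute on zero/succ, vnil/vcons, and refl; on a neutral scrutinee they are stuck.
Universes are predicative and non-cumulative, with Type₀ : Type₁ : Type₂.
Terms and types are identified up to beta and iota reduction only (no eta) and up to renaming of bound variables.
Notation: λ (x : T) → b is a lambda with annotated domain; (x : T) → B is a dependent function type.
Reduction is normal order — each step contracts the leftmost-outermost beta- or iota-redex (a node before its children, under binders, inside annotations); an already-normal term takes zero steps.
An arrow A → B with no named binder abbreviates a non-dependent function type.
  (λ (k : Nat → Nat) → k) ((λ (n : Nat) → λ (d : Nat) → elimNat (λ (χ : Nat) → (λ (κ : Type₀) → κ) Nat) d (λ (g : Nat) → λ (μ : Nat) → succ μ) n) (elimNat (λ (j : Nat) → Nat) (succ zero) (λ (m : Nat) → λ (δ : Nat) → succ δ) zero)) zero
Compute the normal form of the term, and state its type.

reduced normal form:
  succ zero
the term's type:
  Nat
observation: normalization takes exactly 9 steps under the normal-order strategy.


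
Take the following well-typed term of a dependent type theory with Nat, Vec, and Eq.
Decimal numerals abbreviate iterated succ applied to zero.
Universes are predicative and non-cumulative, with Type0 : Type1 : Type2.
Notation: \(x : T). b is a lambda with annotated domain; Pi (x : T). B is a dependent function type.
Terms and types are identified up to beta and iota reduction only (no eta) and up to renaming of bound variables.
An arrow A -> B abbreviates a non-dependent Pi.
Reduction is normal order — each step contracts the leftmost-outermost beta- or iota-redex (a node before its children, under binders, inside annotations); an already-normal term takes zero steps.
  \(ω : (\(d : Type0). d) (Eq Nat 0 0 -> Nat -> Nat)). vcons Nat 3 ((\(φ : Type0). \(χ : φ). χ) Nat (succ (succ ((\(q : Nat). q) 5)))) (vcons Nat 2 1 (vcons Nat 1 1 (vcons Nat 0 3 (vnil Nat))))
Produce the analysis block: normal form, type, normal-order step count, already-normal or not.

reduced normal form:
  \(ω : Eq Nat 0 0 -> Nat -> Nat). vcons Nat 3 7 (vcons Nat 2 1 (vcons Nat 1 1 (vcons Nat 0 3 (vnil Nat))))
the term's type:
  (Eq Nat 0 0 -> Nat -> Nat) -> Vec Nat 4
normal-order step count: 4
term was already normal: no
first redex: a beta-redex


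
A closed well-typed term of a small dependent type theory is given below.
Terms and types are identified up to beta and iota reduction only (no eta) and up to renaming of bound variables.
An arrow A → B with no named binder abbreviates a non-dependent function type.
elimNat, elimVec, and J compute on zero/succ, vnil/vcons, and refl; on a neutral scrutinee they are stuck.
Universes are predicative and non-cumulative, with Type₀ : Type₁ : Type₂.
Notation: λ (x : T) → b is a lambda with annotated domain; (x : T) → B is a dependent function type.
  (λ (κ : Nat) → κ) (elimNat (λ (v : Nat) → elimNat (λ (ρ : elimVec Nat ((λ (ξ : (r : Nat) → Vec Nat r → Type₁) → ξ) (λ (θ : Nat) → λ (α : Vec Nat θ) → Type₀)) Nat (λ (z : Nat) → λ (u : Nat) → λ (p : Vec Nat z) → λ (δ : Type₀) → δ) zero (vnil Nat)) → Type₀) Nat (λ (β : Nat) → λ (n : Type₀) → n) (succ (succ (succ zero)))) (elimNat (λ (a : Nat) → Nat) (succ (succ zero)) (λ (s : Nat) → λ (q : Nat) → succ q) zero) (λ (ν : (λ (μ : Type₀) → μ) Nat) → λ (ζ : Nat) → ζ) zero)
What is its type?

inferred type:
  Nat


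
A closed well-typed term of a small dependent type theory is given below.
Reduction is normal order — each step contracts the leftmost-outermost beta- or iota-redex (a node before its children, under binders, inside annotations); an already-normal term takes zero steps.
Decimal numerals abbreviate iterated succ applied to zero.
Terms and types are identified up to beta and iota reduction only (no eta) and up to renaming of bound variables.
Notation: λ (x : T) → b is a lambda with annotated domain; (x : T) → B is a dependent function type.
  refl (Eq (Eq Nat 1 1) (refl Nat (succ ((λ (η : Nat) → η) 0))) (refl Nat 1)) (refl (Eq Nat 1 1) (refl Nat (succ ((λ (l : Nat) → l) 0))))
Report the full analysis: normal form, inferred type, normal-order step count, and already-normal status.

resulting normal form:
  refl (Eq (Eq Nat 1 1) (refl Nat 1) (refl Nat 1)) (refl (Eq Nat 1 1) (refl Nat 1))
inferred type:
  Eq (Eq (Eq Nat 1 1) (refl Nat 1) (refl Nat 1)) (refl (Eq Nat 1 1) (refl Nat 1)) (refl (Eq Nat 1 1) (refl Nat 1))
normal-order step count: 2
started in normal form: no
first contracted redex: a beta-redex


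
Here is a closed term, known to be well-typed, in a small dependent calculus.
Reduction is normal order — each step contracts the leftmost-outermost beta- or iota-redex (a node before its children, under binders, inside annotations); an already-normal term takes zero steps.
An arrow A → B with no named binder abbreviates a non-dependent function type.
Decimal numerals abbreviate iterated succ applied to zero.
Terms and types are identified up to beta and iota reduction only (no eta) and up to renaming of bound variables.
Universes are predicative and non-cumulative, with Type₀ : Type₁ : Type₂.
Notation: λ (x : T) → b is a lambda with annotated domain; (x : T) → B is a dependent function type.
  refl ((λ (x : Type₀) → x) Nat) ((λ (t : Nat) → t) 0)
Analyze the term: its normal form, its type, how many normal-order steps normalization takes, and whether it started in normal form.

normal form:
  refl Nat 0
inferred type:
  Eq Nat 0 0
normal-order step count: 2
started in normal form: no
first contracted redex: a beta-redex


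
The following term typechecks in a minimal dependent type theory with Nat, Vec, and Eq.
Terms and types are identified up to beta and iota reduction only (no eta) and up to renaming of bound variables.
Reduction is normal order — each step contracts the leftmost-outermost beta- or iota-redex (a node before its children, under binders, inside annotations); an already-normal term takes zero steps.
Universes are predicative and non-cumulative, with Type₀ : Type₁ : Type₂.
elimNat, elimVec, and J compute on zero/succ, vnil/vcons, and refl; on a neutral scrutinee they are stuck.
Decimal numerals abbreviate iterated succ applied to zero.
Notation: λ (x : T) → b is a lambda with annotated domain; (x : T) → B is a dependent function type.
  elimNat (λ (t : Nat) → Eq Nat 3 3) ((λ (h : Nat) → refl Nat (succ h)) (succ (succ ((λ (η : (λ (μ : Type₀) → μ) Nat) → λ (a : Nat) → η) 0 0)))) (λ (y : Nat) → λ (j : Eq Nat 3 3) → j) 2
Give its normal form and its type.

resulting normal form:
  refl Nat 3
type:
  Eq Nat 3 3
observation: the leftmost-outermost redex is an elimNat iota-redex, and normalization takes 10 steps.


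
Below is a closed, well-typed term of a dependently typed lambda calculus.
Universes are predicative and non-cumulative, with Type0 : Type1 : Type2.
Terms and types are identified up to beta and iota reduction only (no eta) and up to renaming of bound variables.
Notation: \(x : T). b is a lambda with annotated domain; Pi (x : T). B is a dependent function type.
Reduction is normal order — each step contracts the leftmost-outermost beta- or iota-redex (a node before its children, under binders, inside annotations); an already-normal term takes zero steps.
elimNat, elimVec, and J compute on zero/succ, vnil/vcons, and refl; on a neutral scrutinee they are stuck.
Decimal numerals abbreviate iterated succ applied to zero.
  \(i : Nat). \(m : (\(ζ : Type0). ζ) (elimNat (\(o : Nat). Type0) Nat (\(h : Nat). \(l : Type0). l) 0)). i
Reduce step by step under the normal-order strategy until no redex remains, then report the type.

normal-order reduction:
  \(i : Nat). \(m : (\(ζ : Type0). ζ) (elimNat (\(o : Nat). Type0) Nat (\(h : Nat). \(l : Type0). l) 0)). i
  ~> \(i : Nat). \(m : elimNat (\(ζ : Nat). Type0) Nat (\(o : Nat). \(h : Type0). h) 0). i
  ~> \(i : Nat). \(m : Nat). i
type:
  Pi (i : Nat). Pi (m : Nat). Nat


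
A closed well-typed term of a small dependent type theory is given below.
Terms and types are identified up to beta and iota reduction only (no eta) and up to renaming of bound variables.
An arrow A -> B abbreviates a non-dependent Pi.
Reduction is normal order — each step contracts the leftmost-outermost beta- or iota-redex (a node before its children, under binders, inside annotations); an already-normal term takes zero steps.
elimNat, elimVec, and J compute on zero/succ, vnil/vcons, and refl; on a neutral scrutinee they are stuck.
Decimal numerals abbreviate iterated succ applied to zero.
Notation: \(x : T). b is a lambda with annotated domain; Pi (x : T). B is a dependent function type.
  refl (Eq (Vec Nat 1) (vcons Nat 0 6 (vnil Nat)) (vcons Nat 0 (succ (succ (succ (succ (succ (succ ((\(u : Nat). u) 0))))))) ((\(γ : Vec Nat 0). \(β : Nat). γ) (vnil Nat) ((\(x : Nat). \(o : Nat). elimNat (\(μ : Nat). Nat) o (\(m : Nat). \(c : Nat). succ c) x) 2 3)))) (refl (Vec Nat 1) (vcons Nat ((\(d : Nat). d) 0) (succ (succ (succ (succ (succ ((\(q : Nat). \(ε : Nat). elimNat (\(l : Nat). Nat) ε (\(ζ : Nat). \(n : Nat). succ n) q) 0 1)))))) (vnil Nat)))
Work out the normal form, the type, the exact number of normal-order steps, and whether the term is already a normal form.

reduced normal form:
  refl (Eq (Vec Nat 1) (vcons Nat 0 6 (vnil Nat)) (vcons Nat 0 6 (vnil Nat))) (refl (Vec Nat 1) (vcons Nat 0 6 (vnil Nat)))
type:
  Eq (Eq (Vec Nat 1) (vcons Nat 0 6 (vnil Nat)) (vcons Nat 0 6 (vnil Nat))) (refl (Vec Nat 1) (vcons Nat 0 6 (vnil Nat))) (refl (Vec Nat 1) (vcons Nat 0 6 (vnil Nat)))
steps to reach normal form (normal order): 7
started in normal form: no
first redex: a beta-redex


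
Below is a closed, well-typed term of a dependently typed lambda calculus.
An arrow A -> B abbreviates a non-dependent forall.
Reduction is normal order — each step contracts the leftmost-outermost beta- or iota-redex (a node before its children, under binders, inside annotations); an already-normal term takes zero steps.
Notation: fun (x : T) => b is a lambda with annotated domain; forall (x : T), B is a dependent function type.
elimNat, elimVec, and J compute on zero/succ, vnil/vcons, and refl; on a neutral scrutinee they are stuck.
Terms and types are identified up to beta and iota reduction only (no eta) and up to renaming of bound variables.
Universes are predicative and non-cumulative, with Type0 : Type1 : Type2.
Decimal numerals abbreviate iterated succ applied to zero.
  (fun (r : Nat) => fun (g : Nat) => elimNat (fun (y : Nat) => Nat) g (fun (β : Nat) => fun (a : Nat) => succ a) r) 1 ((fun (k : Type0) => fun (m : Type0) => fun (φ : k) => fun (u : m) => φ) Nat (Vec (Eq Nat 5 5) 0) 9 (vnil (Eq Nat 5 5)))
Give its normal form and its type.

resulting normal form:
  10
the term's type:
  Nat


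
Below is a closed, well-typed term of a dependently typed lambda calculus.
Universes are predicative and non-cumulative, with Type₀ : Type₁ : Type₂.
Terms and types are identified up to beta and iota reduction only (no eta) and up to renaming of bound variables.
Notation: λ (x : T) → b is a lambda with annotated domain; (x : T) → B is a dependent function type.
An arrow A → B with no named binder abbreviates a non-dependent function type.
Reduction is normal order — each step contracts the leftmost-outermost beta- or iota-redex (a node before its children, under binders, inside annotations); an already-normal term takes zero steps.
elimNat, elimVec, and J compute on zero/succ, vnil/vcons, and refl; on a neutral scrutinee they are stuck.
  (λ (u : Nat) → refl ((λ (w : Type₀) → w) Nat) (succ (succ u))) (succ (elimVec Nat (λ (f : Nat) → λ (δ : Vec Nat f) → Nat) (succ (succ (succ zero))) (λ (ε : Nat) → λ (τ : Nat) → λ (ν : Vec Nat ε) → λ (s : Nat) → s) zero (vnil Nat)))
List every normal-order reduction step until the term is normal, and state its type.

normal-order reduction:
  (λ (u : Nat) → refl ((λ (w : Type₀) → w) Nat) (succ (succ u))) (succ (elimVec Nat (λ (f : Nat) → λ (δ : Vec Nat f) → Nat) (succ (succ (succ zero))) (λ (ε : Nat) → λ (τ : Nat) → λ (ν : Vec Nat ε) → λ (s : Nat) → s) zero (vnil Nat)))
  ~> refl ((λ (u : Type₀) → u) Nat) (succ (succ (succ (elimVec Nat (λ (w : Nat) → λ (f : Vec Nat w) → Nat) (succ (succ (succ zero))) (λ (δ : Nat) → λ (ε : Nat) → λ (τ : Vec Nat δ) → λ (ν : Nat) → ν) zero (vnil Nat)))))
  ~> refl Nat (succ (succ (succ (elimVec Nat (λ (u : Nat) → λ (w : Vec Nat u) → Nat) (succ (succ (succ zero))) (λ (f : Nat) → λ (δ : Nat) → λ (ε : Vec Nat f) → λ (τ : Nat) → τ) zero (vnil Nat)))))
  ~> refl Nat (succ (succ (succ (succ (succ (succ zero))))))
type:
  Eq Nat (succ (succ (succ (succ (succ (succ zero)))))) (succ (succ (succ (succ (succ (succ zero))))))


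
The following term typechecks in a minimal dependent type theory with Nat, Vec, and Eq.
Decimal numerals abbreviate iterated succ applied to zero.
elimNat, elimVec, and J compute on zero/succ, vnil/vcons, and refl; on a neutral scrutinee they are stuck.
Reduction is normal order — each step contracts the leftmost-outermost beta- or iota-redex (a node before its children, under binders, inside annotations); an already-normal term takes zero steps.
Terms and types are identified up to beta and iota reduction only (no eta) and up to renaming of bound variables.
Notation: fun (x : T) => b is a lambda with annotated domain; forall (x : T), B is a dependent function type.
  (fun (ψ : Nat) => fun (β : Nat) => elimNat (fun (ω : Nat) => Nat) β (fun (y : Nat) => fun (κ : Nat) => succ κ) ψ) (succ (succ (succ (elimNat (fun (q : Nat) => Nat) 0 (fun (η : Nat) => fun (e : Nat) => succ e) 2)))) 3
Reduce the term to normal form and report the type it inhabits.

resulting normal form:
  8
type:
  Nat


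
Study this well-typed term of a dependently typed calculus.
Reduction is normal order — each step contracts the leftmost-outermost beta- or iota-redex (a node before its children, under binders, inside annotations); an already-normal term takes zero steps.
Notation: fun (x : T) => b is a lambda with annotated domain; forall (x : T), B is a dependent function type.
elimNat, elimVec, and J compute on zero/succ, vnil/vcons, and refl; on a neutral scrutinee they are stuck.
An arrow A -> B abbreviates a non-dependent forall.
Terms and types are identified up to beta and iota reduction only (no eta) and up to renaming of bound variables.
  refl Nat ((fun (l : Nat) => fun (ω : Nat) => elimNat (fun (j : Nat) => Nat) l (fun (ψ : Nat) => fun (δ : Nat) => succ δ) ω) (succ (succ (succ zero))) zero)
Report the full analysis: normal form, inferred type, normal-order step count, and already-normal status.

normal form:
  refl Nat (succ (succ (succ zero)))
the term's type:
  Eq Nat (succ (succ (succ zero))) (succ (succ (succ zero)))
reduction steps (normal order): 3
started in normal form: no
first redex: a beta-redex
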